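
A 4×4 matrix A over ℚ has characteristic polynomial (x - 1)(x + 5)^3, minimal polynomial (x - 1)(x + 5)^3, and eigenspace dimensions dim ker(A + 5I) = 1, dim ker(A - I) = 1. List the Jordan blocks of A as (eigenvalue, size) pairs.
Jordan blocks: (-5, 3), (1, 1)

λ = -5: algebraic multiplicity 3 (exponent in χ_A), largest block size 3 (exponent in m_A), 1 block (geometric multiplicity). This forces block sizes [3].
λ = 1: algebraic multiplicity 1 (exponent in χ_A), largest block size 1 (exponent in m_A), 1 block (geometric multiplicity). This forces block sizes [1].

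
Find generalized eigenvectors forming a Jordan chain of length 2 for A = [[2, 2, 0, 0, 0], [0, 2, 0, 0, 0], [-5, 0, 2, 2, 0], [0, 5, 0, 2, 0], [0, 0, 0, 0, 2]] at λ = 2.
v_1 = [[0, 1, 0, 0, 2]]^T, v_2 = [[2, 0, 0, 5, 0]]^T

We seek v_1 ∈ ker((A - 2I)^2) \ ker(A - 2I), then set v_{i+1} = (A - 2I) v_i.

One such chain is v_1 = [[0, 1, 0, 0, 2]]^T, v_2 = [[2, 0, 0, 5, 0]]^T. Check: (A - 2I) v_2 = [[0, 0, 0, 0, 0]]^T = 0.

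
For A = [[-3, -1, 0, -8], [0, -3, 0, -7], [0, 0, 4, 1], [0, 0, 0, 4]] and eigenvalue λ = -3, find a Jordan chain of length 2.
We seek v_1 ∈ ker((A + 3I)^2) \ ker(A + 3I), then set v_{i+1} = (A + 3I) v_i.

One such chain is v_1 = [[1, 1, 0, 0]]^T, v_2 = [[-1, 0, 0, 0]]^T. Check: (A + 3I) v_2 = [[0, 0, 0, 0]]^T = 0.

v_1 = [[1, 1, 0, 0]]^T, v_2 = [[-1, 0, 0, 0]]^T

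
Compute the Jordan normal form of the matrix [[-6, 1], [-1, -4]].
The characteristic polynomial is det(xI - A) = (x + 5)^2, so the eigenvalues are -5 (algebraic multiplicity 2).

For λ = -5: rank(A + 5I) = 1, rank((A + 5I)^2) = 0. The eigenspace has dimension 2 - 1 = 1, so there is 1 Jordan block; the rank sequence gives block sizes [2].

Assembling the blocks gives the Jordan form J above.

J = [[-5, 1], [0, -5]]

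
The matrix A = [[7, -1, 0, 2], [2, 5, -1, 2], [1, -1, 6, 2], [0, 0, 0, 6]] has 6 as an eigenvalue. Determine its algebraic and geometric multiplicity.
The characteristic polynomial is (x - 6)^4, so the factor x - 6 appears with exponent 4: the algebraic multiplicity is 4.

rank(A - 6I) = 2, so the eigenspace has dimension 4 - 2 = 2: the geometric multiplicity is 2.

Since 2 < 4, A is not diagonalizable.

algebraic multiplicity 4, geometric multiplicity 2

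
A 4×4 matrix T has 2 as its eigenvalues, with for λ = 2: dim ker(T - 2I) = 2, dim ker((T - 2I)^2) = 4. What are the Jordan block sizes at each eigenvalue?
Jordan blocks: (2, 2), (2, 2)

λ = 2: successive nullity increments [2, 2] count blocks of size ≥ k; block sizes are [2, 2].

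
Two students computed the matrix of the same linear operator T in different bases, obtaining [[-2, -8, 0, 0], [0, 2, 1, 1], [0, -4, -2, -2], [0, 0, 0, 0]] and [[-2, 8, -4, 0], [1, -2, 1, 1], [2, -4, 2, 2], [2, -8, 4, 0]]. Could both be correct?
Yes.

Two matrices over a field are similar if and only if they have the same invariant factors.

Both A and B have characteristic polynomial x^3(x + 2) and minimal polynomial x^2(x + 2). Computing further, both have invariant factors x, x^2(x + 2). Hence A and B are similar.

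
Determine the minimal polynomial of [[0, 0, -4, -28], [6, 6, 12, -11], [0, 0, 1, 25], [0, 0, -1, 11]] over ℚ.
The characteristic polynomial factors as x(x - 6)^3. The minimal polynomial is ∏(x - λ)^{k_λ} where k_λ is the size of the largest Jordan block at λ.

For λ = 0: rank(A) = 3, and the largest Jordan block has size 1 (the smallest k with rank(A^k) = rank(A^(k+1))).
For λ = 6: rank(A - 6I) = 3, and the largest Jordan block has size 3 (the smallest k with rank((A - 6I)^k) = rank((A - 6I)^(k+1))).

So m_A(x) = x(x - 6)^3.

m_A(x) = x(x - 6)^3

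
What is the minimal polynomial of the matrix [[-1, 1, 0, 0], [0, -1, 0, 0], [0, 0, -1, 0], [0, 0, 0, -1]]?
The characteristic polynomial factors as (x + 1)^4. The minimal polynomial is ∏(x - λ)^{k_λ} where k_λ is the size of the largest Jordan block at λ.

For λ = -1: rank(A + I) = 1, and the largest Jordan block has size 2 (the smallest k with rank((A + I)^k) = rank((A + I)^(k+1))).

So m_A(x) = (x + 1)^2.

m_A(x) = (x + 1)^2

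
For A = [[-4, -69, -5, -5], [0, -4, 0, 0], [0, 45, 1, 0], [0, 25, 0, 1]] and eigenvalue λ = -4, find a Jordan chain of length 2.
We seek v_1 ∈ ker((A + 4I)^2) \ ker(A + 4I), then set v_{i+1} = (A + 4I) v_i.

One such chain is v_1 = [[11, 1, -9, -5]]^T, v_2 = [[1, 0, 0, 0]]^T. Check: (A + 4I) v_2 = [[0, 0, 0, 0]]^T = 0.

v_1 = [[11, 1, -9, -5]]^T, v_2 = [[1, 0, 0, 0]]^T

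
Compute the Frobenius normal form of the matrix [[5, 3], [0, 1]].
R = [[0, -5], [1, 6]]

The invariant factors of A (the non-unit diagonal entries of the Smith normal form of xI - A over ℚ[x]) are (x - 5)(x - 1), each dividing the next. The characteristic polynomial is their product, (x - 5)(x - 1).

The rational canonical form is the block-diagonal matrix of companion matrices C(f_i):
R = [[0, -5], [1, 6]].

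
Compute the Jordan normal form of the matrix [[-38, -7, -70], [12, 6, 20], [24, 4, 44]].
The characteristic polynomial is det(xI - A) = (x - 4)^3, so the eigenvalues are 4 (algebraic multiplicity 3).

For λ = 4: rank(A - 4I) = 1, rank((A - 4I)^2) = 0. The eigenspace has dimension 3 - 1 = 2, so there are 2 Jordan blocks; the rank sequence gives block sizes [2, 1].

Assembling the blocks gives the Jordan form J above.

J = [[4, 1, 0], [0, 4, 0], [0, 0, 4]]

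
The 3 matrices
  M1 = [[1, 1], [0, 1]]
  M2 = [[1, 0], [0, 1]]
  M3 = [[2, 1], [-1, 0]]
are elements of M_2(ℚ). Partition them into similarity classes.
Characteristic polynomials: χ_{M1} = (x - 1)^2, χ_{M2} = (x - 1)^2, χ_{M3} = (x - 1)^2.

{M1, M3}: invariant factors (x - 1)^2.

{M2}: invariant factors x - 1, x - 1.

Matrices are similar if and only if their invariant-factor lists agree; the partition into similarity classes is {M1, M3}, {M2}.

2 classes: {M1, M3}, {M2}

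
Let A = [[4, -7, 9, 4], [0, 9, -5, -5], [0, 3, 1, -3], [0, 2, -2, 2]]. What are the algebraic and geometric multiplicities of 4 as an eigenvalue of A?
algebraic multiplicity 4, geometric multiplicity 2

The characteristic polynomial is (x - 4)^4, so the factor x - 4 appears with exponent 4: the algebraic multiplicity is 4.

rank(A - 4I) = 2, so the eigenspace has dimension 4 - 2 = 2: the geometric multiplicity is 2.

Since 2 < 4, A is not diagonalizable.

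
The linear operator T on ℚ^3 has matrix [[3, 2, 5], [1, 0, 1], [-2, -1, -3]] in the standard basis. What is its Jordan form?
The characteristic polynomial is det(xI - A) = x^3, so the eigenvalues are 0 (algebraic multiplicity 3).

For λ = 0: rank(A) = 2, rank(A^2) = 1, rank(A^3) = 0. The eigenspace has dimension 3 - 2 = 1, so there is 1 Jordan block; the rank sequence gives block sizes [3].

Assembling the blocks gives the Jordan form J above.

J = [[0, 1, 0], [0, 0, 1], [0, 0, 0]]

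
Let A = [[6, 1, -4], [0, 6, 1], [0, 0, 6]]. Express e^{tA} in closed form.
A has Jordan form J = [[6, 1, 0], [0, 6, 1], [0, 0, 6]] with A = PJP^{-1}, so e^{tA} = P e^{tJ} P^{-1}.

For a Jordan block J_k(λ), e^{tJ_k(λ)} = e^{λt} · (I + tN + t^2 N^2/2! + ... + t^{k-1} N^{k-1}/(k-1)!) where N is the nilpotent superdiagonal part.

Assembling the blocks and conjugating back gives the entries of e^{tA} as shown above.

e^{tA} = [[e^{6*t}, t*e^{6*t}, t*(t - 8)*e^{6*t}/2], [0, e^{6*t}, t*e^{6*t}], [0, 0, e^{6*t}]]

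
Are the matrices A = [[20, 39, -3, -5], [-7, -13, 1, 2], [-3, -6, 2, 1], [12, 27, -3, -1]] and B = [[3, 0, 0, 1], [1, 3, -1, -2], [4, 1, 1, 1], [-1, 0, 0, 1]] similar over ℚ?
Two matrices over a field are similar if and only if they have the same invariant factors.

Both A and B have characteristic polynomial (x - 2)^4 and minimal polynomial (x - 2)^2. Computing further, both have invariant factors (x - 2)^2, (x - 2)^2. Hence A and B are similar.

Yes.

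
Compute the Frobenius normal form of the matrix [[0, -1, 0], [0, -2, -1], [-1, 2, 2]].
The invariant factors of A (the non-unit diagonal entries of the Smith normal form of xI - A over ℚ[x]) are (x - 1)(x^2 + x - 1), each dividing the next. The characteristic polynomial is their product, (x - 1)(x^2 + x - 1).

The rational canonical form is the block-diagonal matrix of companion matrices C(f_i):
R = [[0, 0, -1], [1, 0, 2], [0, 1, 0]].

Note the characteristic polynomial does not split into linear factors over ℚ, so A has no Jordan form over ℚ; the rational canonical form exists over any field.

R = [[0, 0, -1], [1, 0, 2], [0, 1, 0]]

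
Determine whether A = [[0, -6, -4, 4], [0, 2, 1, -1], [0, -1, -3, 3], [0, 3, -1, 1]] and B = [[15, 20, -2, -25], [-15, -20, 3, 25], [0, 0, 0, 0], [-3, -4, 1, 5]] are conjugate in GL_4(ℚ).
Two matrices over a field are similar if and only if they have the same invariant factors.

Both A and B have characteristic polynomial x^4 and minimal polynomial x^3. Computing further, both have invariant factors x, x^3. Hence A and B are similar.

Yes.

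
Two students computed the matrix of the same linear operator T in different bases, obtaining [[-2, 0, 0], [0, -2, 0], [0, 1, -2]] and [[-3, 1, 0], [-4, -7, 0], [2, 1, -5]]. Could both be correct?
trace(A) = -6 but trace(B) = -15. The trace is a similarity invariant, so A and B are not similar.

No.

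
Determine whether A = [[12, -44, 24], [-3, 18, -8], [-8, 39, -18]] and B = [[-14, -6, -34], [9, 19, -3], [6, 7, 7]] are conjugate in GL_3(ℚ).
Two matrices over a field are similar if and only if they have the same invariant factors.

Both A and B have characteristic polynomial (x - 4)^3 and minimal polynomial (x - 4)^3. Computing further, both have invariant factors (x - 4)^3. Hence A and B are similar.

Yes.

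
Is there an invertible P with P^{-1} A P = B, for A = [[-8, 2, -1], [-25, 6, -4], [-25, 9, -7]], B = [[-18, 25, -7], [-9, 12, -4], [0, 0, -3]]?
Yes.

Two matrices over a field are similar if and only if they have the same invariant factors.

Both A and B have characteristic polynomial (x + 3)^3 and minimal polynomial (x + 3)^3. Computing further, both have invariant factors (x + 3)^3. Hence A and B are similar.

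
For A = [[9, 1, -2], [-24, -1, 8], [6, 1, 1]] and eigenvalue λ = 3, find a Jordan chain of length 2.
We seek v_1 ∈ ker((A - 3I)^2) \ ker(A - 3I), then set v_{i+1} = (A - 3I) v_i.

One such chain is v_1 = [[0, 1, 0]]^T, v_2 = [[1, -4, 1]]^T. Check: (A - 3I) v_2 = [[0, 0, 0]]^T = 0.

v_1 = [[0, 1, 0]]^T, v_2 = [[1, -4, 1]]^T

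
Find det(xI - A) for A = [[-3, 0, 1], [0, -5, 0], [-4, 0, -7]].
xI - A = [[x + 3, 0, -1], [0, x + 5, 0], [4, 0, x + 7]].

Expanding det(xI - A) along the first row:
det(xI - A) = + (x + 3)·det([[x + 5, 0], [0, x + 7]]) - (0)·det([[0, 0], [4, x + 7]]) + (-1)·det([[0, x + 5], [4, 0]]).

Evaluating gives χ_A(x) = x^3 + 15x^2 + 75x + 125 = (x + 5)^3.

χ_A(x) = (x + 5)^3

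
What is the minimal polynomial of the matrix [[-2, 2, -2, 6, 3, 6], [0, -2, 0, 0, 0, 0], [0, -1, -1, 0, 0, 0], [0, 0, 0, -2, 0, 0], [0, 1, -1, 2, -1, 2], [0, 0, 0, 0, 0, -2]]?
The characteristic polynomial factors as (x + 1)^2(x + 2)^4. The minimal polynomial is ∏(x - λ)^{k_λ} where k_λ is the size of the largest Jordan block at λ.

For λ = -2: rank(A + 2I) = 2, and the largest Jordan block has size 1 (the smallest k with rank((A + 2I)^k) = rank((A + 2I)^(k+1))).
For λ = -1: rank(A + I) = 5, and the largest Jordan block has size 2 (the smallest k with rank((A + I)^k) = rank((A + I)^(k+1))).

So m_A(x) = (x + 1)^2(x + 2).

m_A(x) = (x + 1)^2(x + 2)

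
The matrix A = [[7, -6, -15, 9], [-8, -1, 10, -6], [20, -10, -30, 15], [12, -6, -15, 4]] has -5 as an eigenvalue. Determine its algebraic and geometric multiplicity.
algebraic multiplicity 4, geometric multiplicity 3

The characteristic polynomial is (x + 5)^4, so the factor x + 5 appears with exponent 4: the algebraic multiplicity is 4.

rank(A + 5I) = 1, so the eigenspace has dimension 4 - 1 = 3: the geometric multiplicity is 3.

Since 3 < 4, A is not diagonalizable.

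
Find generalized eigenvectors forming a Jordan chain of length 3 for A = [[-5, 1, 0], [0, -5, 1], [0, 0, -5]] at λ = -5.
v_1 = [[1, 0, 1]]^T, v_2 = [[0, 1, 0]]^T, v_3 = [[1, 0, 0]]^T

We seek v_1 ∈ ker((A + 5I)^3) \ ker((A + 5I)^2), then set v_{i+1} = (A + 5I) v_i.

One such chain is v_1 = [[1, 0, 1]]^T, v_2 = [[0, 1, 0]]^T, v_3 = [[1, 0, 0]]^T. Check: (A + 5I) v_3 = [[0, 0, 0]]^T = 0.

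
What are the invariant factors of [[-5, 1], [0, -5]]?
The Jordan structure of A has elementary divisors (x + 5)^2. Arranging the block sizes at each eigenvalue in decreasing order and taking row products gives the invariant factors.

Invariant factors (smallest first, each dividing the next): (x + 5)^2.

Check: the last factor (x + 5)^2 is the minimal polynomial, and the product (x + 5)^2 is the characteristic polynomial.

(x + 5)^2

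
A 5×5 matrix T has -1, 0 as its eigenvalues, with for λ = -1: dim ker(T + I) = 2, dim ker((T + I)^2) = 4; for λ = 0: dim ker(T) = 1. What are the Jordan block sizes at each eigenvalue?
Jordan blocks: (-1, 2), (-1, 2), (0, 1)

λ = -1: successive nullity increments [2, 2] count blocks of size ≥ k; block sizes are [2, 2].
λ = 0: successive nullity increments [1] count blocks of size ≥ k; block sizes are [1].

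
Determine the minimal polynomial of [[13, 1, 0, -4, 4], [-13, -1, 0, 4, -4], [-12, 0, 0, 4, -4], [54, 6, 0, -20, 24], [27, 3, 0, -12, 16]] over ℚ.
The characteristic polynomial factors as x^3(x - 4)^2. The minimal polynomial is ∏(x - λ)^{k_λ} where k_λ is the size of the largest Jordan block at λ.

For λ = 0: rank(A) = 3, and the largest Jordan block has size 2 (the smallest k with rank(A^k) = rank(A^(k+1))).
For λ = 4: rank(A - 4I) = 3, and the largest Jordan block has size 1 (the smallest k with rank((A - 4I)^k) = rank((A - 4I)^(k+1))).

So m_A(x) = x^2(x - 4).

m_A(x) = x^2(x - 4)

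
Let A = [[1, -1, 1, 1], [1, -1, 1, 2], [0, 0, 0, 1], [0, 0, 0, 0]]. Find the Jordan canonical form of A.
The characteristic polynomial is det(xI - A) = x^4, so the eigenvalues are 0 (algebraic multiplicity 4).

For λ = 0: rank(A) = 2, rank(A^2) = 0. The eigenspace has dimension 4 - 2 = 2, so there are 2 Jordan blocks; the rank sequence gives block sizes [2, 2].

Assembling the blocks gives the Jordan form J above.

J = [[0, 1, 0, 0], [0, 0, 0, 0], [0, 0, 0, 1], [0, 0, 0, 0]]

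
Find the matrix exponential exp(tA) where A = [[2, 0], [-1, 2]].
A has Jordan form J = [[2, 1], [0, 2]] with A = PJP^{-1}, so e^{tA} = P e^{tJ} P^{-1}.

For a Jordan block J_k(λ), e^{tJ_k(λ)} = e^{λt} · (I + tN + t^2 N^2/2! + ... + t^{k-1} N^{k-1}/(k-1)!) where N is the nilpotent superdiagonal part.

Assembling the blocks and conjugating back gives the entries of e^{tA} as shown above.

e^{tA} = [[e^{2*t}, 0], [-t*e^{2*t}, e^{2*t}]]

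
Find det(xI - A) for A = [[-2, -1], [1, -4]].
xI - A = [[x + 2, 1], [-1, x + 4]].

Expanding det(xI - A) along the first row:
det(xI - A) = + (x + 2)·det([[x + 4]]) - (1)·det([[-1]]).

Evaluating gives χ_A(x) = x^2 + 6x + 9 = (x + 3)^2.

χ_A(x) = (x + 3)^2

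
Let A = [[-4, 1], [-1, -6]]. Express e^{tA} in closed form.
A has Jordan form J = [[-5, 1], [0, -5]] with A = PJP^{-1}, so e^{tA} = P e^{tJ} P^{-1}.

For a Jordan block J_k(λ), e^{tJ_k(λ)} = e^{λt} · (I + tN + t^2 N^2/2! + ... + t^{k-1} N^{k-1}/(k-1)!) where N is the nilpotent superdiagonal part.

Assembling the blocks and conjugating back gives the entries of e^{tA} as shown above.

e^{tA} = [[(t + 1)*e^{-5*t}, t*e^{-5*t}], [-t*e^{-5*t}, (1 - t)*e^{-5*t}]]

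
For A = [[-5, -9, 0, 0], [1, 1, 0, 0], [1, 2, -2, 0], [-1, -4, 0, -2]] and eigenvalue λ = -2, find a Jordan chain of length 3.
We seek v_1 ∈ ker((A + 2I)^3) \ ker((A + 2I)^2), then set v_{i+1} = (A + 2I) v_i.

One such chain is v_1 = [[1, 0, -1, 1]]^T, v_2 = [[-3, 1, 1, -1]]^T, v_3 = [[0, 0, -1, -1]]^T. Check: (A + 2I) v_3 = [[0, 0, 0, 0]]^T = 0.

v_1 = [[1, 0, -1, 1]]^T, v_2 = [[-3, 1, 1, -1]]^T, v_3 = [[0, 0, -1, -1]]^T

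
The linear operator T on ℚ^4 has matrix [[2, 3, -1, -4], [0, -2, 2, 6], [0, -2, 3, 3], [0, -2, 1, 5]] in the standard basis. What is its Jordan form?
The characteristic polynomial is det(xI - A) = (x - 2)^4, so the eigenvalues are 2 (algebraic multiplicity 4).

For λ = 2: rank(A - 2I) = 2, rank((A - 2I)^2) = 1, rank((A - 2I)^3) = 0. The eigenspace has dimension 4 - 2 = 2, so there are 2 Jordan blocks; the rank sequence gives block sizes [3, 1].

Assembling the blocks gives the Jordan form J above.

J = [[2, 1, 0, 0], [0, 2, 1, 0], [0, 0, 2, 0], [0, 0, 0, 2]]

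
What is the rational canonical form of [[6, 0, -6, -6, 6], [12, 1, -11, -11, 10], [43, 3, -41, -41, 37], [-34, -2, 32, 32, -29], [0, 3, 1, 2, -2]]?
The invariant factors of A (the non-unit diagonal entries of the Smith normal form of xI - A over ℚ[x]) are (x + 1)(x + 3)(x^3 - 2), each dividing the next. The characteristic polynomial is their product, (x + 1)(x + 3)(x^3 - 2).

The rational canonical form is the block-diagonal matrix of companion matrices C(f_i):
R = [[0, 0, 0, 0, 6], [1, 0, 0, 0, 8], [0, 1, 0, 0, 2], [0, 0, 1, 0, -3], [0, 0, 0, 1, -4]].

Note the characteristic polynomial does not split into linear factors over ℚ, so A has no Jordan form over ℚ; the rational canonical form exists over any field.

R = [[0, 0, 0, 0, 6], [1, 0, 0, 0, 8], [0, 1, 0, 0, 2], [0, 0, 1, 0, -3], [0, 0, 0, 1, -4]]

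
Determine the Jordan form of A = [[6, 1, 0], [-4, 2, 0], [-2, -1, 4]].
The characteristic polynomial is det(xI - A) = (x - 4)^3, so the eigenvalues are 4 (algebraic multiplicity 3).

For λ = 4: rank(A - 4I) = 1, rank((A - 4I)^2) = 0. The eigenspace has dimension 3 - 1 = 2, so there are 2 Jordan blocks; the rank sequence gives block sizes [2, 1].

Assembling the blocks gives the Jordan form J above.

J = [[4, 1, 0], [0, 4, 0], [0, 0, 4]]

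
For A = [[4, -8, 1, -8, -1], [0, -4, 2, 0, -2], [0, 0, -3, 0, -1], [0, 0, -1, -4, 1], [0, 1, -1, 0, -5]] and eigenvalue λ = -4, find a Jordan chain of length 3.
v_1 = [[1, 1, 1, 0, 0]]^T, v_2 = [[1, 2, 1, -1, 0]]^T, v_3 = [[1, 2, 1, -1, 1]]^T

We seek v_1 ∈ ker((A + 4I)^3) \ ker((A + 4I)^2), then set v_{i+1} = (A + 4I) v_i.

One such chain is v_1 = [[1, 1, 1, 0, 0]]^T, v_2 = [[1, 2, 1, -1, 0]]^T, v_3 = [[1, 2, 1, -1, 1]]^T. Check: (A + 4I) v_3 = [[0, 0, 0, 0, 0]]^T = 0.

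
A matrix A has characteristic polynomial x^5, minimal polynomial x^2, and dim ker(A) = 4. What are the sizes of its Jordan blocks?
Jordan blocks: (0, 2), (0, 1), (0, 1), (0, 1)

λ = 0: algebraic multiplicity 5 (exponent in χ_A), largest block size 2 (exponent in m_A), 4 blocks (geometric multiplicity). These force block sizes [2, 1, 1, 1].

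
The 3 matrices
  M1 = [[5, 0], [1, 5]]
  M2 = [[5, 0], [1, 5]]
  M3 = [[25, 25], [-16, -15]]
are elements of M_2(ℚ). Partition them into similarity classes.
Characteristic polynomials: χ_{M1} = (x - 5)^2, χ_{M2} = (x - 5)^2, χ_{M3} = (x - 5)^2.

{M1, M2, M3}: invariant factors (x - 5)^2.

Matrices are similar if and only if their invariant-factor lists agree; the partition into similarity classes is {M1, M2, M3}.

1 class: {M1, M2, M3}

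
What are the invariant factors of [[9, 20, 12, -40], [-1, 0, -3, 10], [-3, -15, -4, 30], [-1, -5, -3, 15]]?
x - 5, x - 5, (x - 5)^2

The Jordan structure of A has elementary divisors (x - 5)^2, (x - 5), (x - 5). Arranging the block sizes at each eigenvalue in decreasing order and taking row products gives the invariant factors.

Invariant factors (smallest first, each dividing the next): x - 5, x - 5, (x - 5)^2.

Check: the last factor (x - 5)^2 is the minimal polynomial, and the product (x - 5)^4 is the characteristic polynomial.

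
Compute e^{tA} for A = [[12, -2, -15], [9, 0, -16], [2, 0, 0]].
e^{tA} = [[(8*t^2 + 8*t + 1)*e^{4*t}, -2*t*(2*t + 1)*e^{4*t}, t*(-14*t - 15)*e^{4*t}], [t*(2*t + 9)*e^{4*t}, (-t^2 - 4*t + 1)*e^{4*t}, t*(-7*t - 32)*e^{4*t}/2], [2*t*(2*t + 1)*e^{4*t}, -2*t^2*e^{4*t}, (-7*t^2 - 4*t + 1)*e^{4*t}]]

A has Jordan form J = [[4, 1, 0], [0, 4, 1], [0, 0, 4]] with A = PJP^{-1}, so e^{tA} = P e^{tJ} P^{-1}.

For a Jordan block J_k(λ), e^{tJ_k(λ)} = e^{λt} · (I + tN + t^2 N^2/2! + ... + t^{k-1} N^{k-1}/(k-1)!) where N is the nilpotent superdiagonal part.

Assembling the blocks and conjugating back gives the entries of e^{tA} as shown above.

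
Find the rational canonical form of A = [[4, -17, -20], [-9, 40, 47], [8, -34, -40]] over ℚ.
The invariant factors of A (the non-unit diagonal entries of the Smith normal form of xI - A over ℚ[x]) are x(x^2 - 4x + 5), each dividing the next. The characteristic polynomial is their product, x(x^2 - 4x + 5).

The rational canonical form is the block-diagonal matrix of companion matrices C(f_i):
R = [[0, 0, 0], [1, 0, -5], [0, 1, 4]].

Note the characteristic polynomial does not split into linear factors over ℚ, so A has no Jordan form over ℚ; the rational canonical form exists over any field.

R = [[0, 0, 0], [1, 0, -5], [0, 1, 4]]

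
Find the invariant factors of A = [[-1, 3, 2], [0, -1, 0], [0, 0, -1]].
x + 1, (x + 1)^2

The Jordan structure of A has elementary divisors (x + 1)^2, (x + 1). Arranging the block sizes at each eigenvalue in decreasing order and taking row products gives the invariant factors.

Invariant factors (smallest first, each dividing the next): x + 1, (x + 1)^2.

Check: the last factor (x + 1)^2 is the minimal polynomial, and the product (x + 1)^3 is the characteristic polynomial.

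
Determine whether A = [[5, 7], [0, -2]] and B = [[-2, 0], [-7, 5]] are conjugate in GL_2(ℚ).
Yes.

Two matrices over a field are similar if and only if they have the same invariant factors.

Both A and B have characteristic polynomial (x - 5)(x + 2) and minimal polynomial (x - 5)(x + 2). Computing further, both have invariant factors (x - 5)(x + 2). Hence A and B are similar.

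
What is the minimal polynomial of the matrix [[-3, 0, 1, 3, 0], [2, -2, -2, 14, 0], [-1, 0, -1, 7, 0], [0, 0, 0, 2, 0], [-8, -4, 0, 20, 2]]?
m_A(x) = (x - 2)(x + 2)^2

The characteristic polynomial factors as (x - 2)^2(x + 2)^3. The minimal polynomial is ∏(x - λ)^{k_λ} where k_λ is the size of the largest Jordan block at λ.

For λ = -2: rank(A + 2I) = 3, and the largest Jordan block has size 2 (the smallest k with rank((A + 2I)^k) = rank((A + 2I)^(k+1))).
For λ = 2: rank(A - 2I) = 3, and the largest Jordan block has size 1 (the smallest k with rank((A - 2I)^k) = rank((A - 2I)^(k+1))).

So m_A(x) = (x - 2)(x + 2)^2.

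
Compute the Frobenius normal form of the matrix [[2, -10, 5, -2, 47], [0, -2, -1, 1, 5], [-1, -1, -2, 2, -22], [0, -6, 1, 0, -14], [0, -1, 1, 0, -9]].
R = [[0, -5, 0, 0, 0], [1, -3, 0, 0, 0], [0, 0, 0, 0, -25], [0, 0, 1, 0, -20], [0, 0, 0, 1, -8]]

The invariant factors of A (the non-unit diagonal entries of the Smith normal form of xI - A over ℚ[x]) are x^2 + 3x + 5, (x + 5)(x^2 + 3x + 5), each dividing the next. The characteristic polynomial is their product, (x + 5)(x^2 + 3x + 5)^2.

The rational canonical form is the block-diagonal matrix of companion matrices C(f_i):
R = [[0, -5, 0, 0, 0], [1, -3, 0, 0, 0], [0, 0, 0, 0, -25], [0, 0, 1, 0, -20], [0, 0, 0, 1, -8]].

Note the characteristic polynomial does not split into linear factors over ℚ, so A has no Jordan form over ℚ; the rational canonical form exists over any field.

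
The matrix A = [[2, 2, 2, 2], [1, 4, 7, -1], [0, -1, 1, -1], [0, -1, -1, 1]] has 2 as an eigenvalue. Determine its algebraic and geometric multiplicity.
The characteristic polynomial is (x - 2)^4, so the factor x - 2 appears with exponent 4: the algebraic multiplicity is 4.

rank(A - 2I) = 2, so the eigenspace has dimension 4 - 2 = 2: the geometric multiplicity is 2.

Since 2 < 4, A is not diagonalizable.

algebraic multiplicity 4, geometric multiplicity 2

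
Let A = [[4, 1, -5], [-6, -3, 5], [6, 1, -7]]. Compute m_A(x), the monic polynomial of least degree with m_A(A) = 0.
The characteristic polynomial factors as (x + 2)^3. The minimal polynomial is ∏(x - λ)^{k_λ} where k_λ is the size of the largest Jordan block at λ.

For λ = -2: rank(A + 2I) = 1, and the largest Jordan block has size 2 (the smallest k with rank((A + 2I)^k) = rank((A + 2I)^(k+1))).

So m_A(x) = (x + 2)^2.

m_A(x) = (x + 2)^2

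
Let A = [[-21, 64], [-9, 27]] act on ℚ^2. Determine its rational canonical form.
The invariant factors of A (the non-unit diagonal entries of the Smith normal form of xI - A over ℚ[x]) are (x - 3)^2, each dividing the next. The characteristic polynomial is their product, (x - 3)^2.

The rational canonical form is the block-diagonal matrix of companion matrices C(f_i):
R = [[0, -9], [1, 6]].

R = [[0, -9], [1, 6]]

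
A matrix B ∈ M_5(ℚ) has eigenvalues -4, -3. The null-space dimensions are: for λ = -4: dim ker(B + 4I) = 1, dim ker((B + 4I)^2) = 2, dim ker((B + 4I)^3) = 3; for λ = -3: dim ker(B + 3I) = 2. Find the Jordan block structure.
Jordan blocks: (-4, 3), (-3, 1), (-3, 1)

λ = -4: successive nullity increments [1, 1, 1] count blocks of size ≥ k; block sizes are [3].
λ = -3: successive nullity increments [2] count blocks of size ≥ k; block sizes are [1, 1].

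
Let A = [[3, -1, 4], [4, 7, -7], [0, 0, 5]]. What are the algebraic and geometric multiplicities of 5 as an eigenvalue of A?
The characteristic polynomial is (x - 5)^3, so the factor x - 5 appears with exponent 3: the algebraic multiplicity is 3.

rank(A - 5I) = 2, so the eigenspace has dimension 3 - 2 = 1: the geometric multiplicity is 1.

Since 1 < 3, A is not diagonalizable.

algebraic multiplicity 3, geometric multiplicity 1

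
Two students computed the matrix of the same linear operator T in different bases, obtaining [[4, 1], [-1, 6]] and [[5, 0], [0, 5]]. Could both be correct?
Both have characteristic polynomial (x - 5)^2, but the minimal polynomial of A is (x - 5)^2 while the minimal polynomial of B is x - 5. The minimal polynomial is a similarity invariant, so A and B are not similar.

No.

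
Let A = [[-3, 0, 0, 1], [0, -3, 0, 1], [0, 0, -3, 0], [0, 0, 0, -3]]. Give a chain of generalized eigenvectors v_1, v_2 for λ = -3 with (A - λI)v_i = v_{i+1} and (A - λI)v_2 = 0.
We seek v_1 ∈ ker((A + 3I)^2) \ ker(A + 3I), then set v_{i+1} = (A + 3I) v_i.

One such chain is v_1 = [[0, 1, 0, 1]]^T, v_2 = [[1, 1, 0, 0]]^T. Check: (A + 3I) v_2 = [[0, 0, 0, 0]]^T = 0.

v_1 = [[0, 1, 0, 1]]^T, v_2 = [[1, 1, 0, 0]]^T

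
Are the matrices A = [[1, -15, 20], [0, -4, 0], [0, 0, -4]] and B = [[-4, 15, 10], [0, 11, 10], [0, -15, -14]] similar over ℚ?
Yes.

Two matrices over a field are similar if and only if they have the same invariant factors.

Both A and B have characteristic polynomial (x - 1)(x + 4)^2 and minimal polynomial (x - 1)(x + 4). Computing further, both have invariant factors x + 4, (x - 1)(x + 4). Hence A and B are similar.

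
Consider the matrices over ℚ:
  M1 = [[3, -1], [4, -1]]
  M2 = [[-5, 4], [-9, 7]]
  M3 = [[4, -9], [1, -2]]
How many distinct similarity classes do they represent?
Characteristic polynomials: χ_{M1} = (x - 1)^2, χ_{M2} = (x - 1)^2, χ_{M3} = (x - 1)^2.

{M1, M2, M3}: invariant factors (x - 1)^2.

Matrices are similar if and only if their invariant-factor lists agree; the partition into similarity classes is {M1, M2, M3}.

1 class: {M1, M2, M3}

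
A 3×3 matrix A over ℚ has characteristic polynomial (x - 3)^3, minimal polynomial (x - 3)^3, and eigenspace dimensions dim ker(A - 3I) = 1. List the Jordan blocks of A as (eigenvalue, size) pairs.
λ = 3: algebraic multiplicity 3 (exponent in χ_A), largest block size 3 (exponent in m_A), 1 block (geometric multiplicity). This forces block sizes [3].

Jordan blocks: (3, 3)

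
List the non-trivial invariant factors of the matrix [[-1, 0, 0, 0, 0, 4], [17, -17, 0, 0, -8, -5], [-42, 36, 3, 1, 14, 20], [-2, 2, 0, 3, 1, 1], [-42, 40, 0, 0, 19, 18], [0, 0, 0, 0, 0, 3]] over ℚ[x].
The Jordan structure of A has elementary divisors (x + 1)^2, (x - 3)^3, (x - 3). Arranging the block sizes at each eigenvalue in decreasing order and taking row products gives the invariant factors.

Invariant factors (smallest first, each dividing the next): x - 3, (x - 3)^3(x + 1)^2.

Check: the last factor (x - 3)^3(x + 1)^2 is the minimal polynomial, and the product (x - 3)^4(x + 1)^2 is the characteristic polynomial.

x - 3, (x - 3)^3(x + 1)^2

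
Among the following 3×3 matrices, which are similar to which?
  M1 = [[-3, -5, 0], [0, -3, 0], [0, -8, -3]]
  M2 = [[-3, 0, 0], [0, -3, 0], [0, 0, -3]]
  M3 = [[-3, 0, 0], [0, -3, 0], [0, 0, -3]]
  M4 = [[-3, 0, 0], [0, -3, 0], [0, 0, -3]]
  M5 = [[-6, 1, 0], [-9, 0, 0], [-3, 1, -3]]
Characteristic polynomials: χ_{M1} = (x + 3)^3, χ_{M2} = (x + 3)^3, χ_{M3} = (x + 3)^3, χ_{M4} = (x + 3)^3, χ_{M5} = (x + 3)^3.

{M1, M5}: invariant factors x + 3, (x + 3)^2.

{M2, M3, M4}: invariant factors x + 3, x + 3, x + 3.

Matrices are similar if and only if their invariant-factor lists agree; the partition into similarity classes is {M1, M5}, {M2, M3, M4}.

2 classes: {M1, M5}, {M2, M3, M4}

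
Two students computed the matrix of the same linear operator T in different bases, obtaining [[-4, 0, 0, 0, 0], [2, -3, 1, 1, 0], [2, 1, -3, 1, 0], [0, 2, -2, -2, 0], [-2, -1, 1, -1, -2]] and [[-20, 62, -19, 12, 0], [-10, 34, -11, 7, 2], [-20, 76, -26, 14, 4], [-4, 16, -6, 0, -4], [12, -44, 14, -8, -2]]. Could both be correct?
No.

Both have characteristic polynomial (x + 2)^3(x + 4)^2, but the minimal polynomial of A is (x + 2)^2(x + 4) while the minimal polynomial of B is (x + 2)^2(x + 4)^2. The minimal polynomial is a similarity invariant, so A and B are not similar.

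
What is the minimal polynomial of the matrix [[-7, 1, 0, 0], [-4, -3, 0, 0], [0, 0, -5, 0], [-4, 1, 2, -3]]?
m_A(x) = (x + 3)(x + 5)^2

The characteristic polynomial factors as (x + 3)(x + 5)^3. The minimal polynomial is ∏(x - λ)^{k_λ} where k_λ is the size of the largest Jordan block at λ.

For λ = -5: rank(A + 5I) = 2, and the largest Jordan block has size 2 (the smallest k with rank((A + 5I)^k) = rank((A + 5I)^(k+1))).
For λ = -3: rank(A + 3I) = 3, and the largest Jordan block has size 1 (the smallest k with rank((A + 3I)^k) = rank((A + 3I)^(k+1))).

So m_A(x) = (x + 3)(x + 5)^2.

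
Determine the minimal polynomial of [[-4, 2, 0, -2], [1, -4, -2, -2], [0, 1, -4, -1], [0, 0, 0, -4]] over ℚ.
The characteristic polynomial factors as (x + 4)^4. The minimal polynomial is ∏(x - λ)^{k_λ} where k_λ is the size of the largest Jordan block at λ.

For λ = -4: rank(A + 4I) = 2, and the largest Jordan block has size 3 (the smallest k with rank((A + 4I)^k) = rank((A + 4I)^(k+1))).

So m_A(x) = (x + 4)^3.

m_A(x) = (x + 4)^3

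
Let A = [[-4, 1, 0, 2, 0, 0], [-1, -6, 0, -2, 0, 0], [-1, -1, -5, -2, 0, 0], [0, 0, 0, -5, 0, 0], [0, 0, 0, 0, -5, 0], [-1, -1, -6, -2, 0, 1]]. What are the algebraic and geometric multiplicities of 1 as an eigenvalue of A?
The characteristic polynomial is (x - 1)(x + 5)^5, so the factor x - 1 appears with exponent 1: the algebraic multiplicity is 1.

rank(A - I) = 5, so the eigenspace has dimension 6 - 5 = 1: the geometric multiplicity is 1.

algebraic multiplicity 1, geometric multiplicity 1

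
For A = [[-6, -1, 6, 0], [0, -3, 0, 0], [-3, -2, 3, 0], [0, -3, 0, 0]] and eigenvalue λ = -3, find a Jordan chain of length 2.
We seek v_1 ∈ ker((A + 3I)^2) \ ker(A + 3I), then set v_{i+1} = (A + 3I) v_i.

One such chain is v_1 = [[-1, 1, 0, 1]]^T, v_2 = [[2, 0, 1, 0]]^T. Check: (A + 3I) v_2 = [[0, 0, 0, 0]]^T = 0.

v_1 = [[-1, 1, 0, 1]]^T, v_2 = [[2, 0, 1, 0]]^T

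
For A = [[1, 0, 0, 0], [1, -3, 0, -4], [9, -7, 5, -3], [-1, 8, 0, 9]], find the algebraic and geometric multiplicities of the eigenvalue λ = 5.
The characteristic polynomial is (x - 5)^2(x - 1)^2, so the factor x - 5 appears with exponent 2: the algebraic multiplicity is 2.

rank(A - 5I) = 3, so the eigenspace has dimension 4 - 3 = 1: the geometric multiplicity is 1.

Since 1 < 2, A is not diagonalizable.

algebraic multiplicity 2, geometric multiplicity 1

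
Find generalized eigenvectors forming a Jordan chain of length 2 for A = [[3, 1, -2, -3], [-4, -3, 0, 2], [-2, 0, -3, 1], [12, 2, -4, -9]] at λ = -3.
v_1 = [[-1, 1, 0, -2]]^T, v_2 = [[1, 0, 0, 2]]^T

We seek v_1 ∈ ker((A + 3I)^2) \ ker(A + 3I), then set v_{i+1} = (A + 3I) v_i.

One such chain is v_1 = [[-1, 1, 0, -2]]^T, v_2 = [[1, 0, 0, 2]]^T. Check: (A + 3I) v_2 = [[0, 0, 0, 0]]^T = 0.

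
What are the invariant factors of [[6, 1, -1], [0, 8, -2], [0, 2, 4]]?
x - 6, (x - 6)^2

The Jordan structure of A has elementary divisors (x - 6)^2, (x - 6). Arranging the block sizes at each eigenvalue in decreasing order and taking row products gives the invariant factors.

Invariant factors (smallest first, each dividing the next): x - 6, (x - 6)^2.

Check: the last factor (x - 6)^2 is the minimal polynomial, and the product (x - 6)^3 is the characteristic polynomial.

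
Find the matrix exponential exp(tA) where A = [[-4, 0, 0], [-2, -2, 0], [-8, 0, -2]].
e^{tA} = [[e^{-4*t}, 0, 0], [(1 - e^{2*t})*e^{-4*t}, e^{-2*t}, 0], [4*(1 - e^{2*t})*e^{-4*t}, 0, e^{-2*t}]]

A has Jordan form J = [[-4, 0, 0], [0, -2, 0], [0, 0, -2]] with A = PJP^{-1}, so e^{tA} = P e^{tJ} P^{-1}.

For a Jordan block J_k(λ), e^{tJ_k(λ)} = e^{λt} · (I + tN + t^2 N^2/2! + ... + t^{k-1} N^{k-1}/(k-1)!) where N is the nilpotent superdiagonal part.

Assembling the blocks and conjugating back gives the entries of e^{tA} as shown above.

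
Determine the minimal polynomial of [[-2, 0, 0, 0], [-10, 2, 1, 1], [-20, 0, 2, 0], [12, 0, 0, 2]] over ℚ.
The characteristic polynomial factors as (x - 2)^3(x + 2). The minimal polynomial is ∏(x - λ)^{k_λ} where k_λ is the size of the largest Jordan block at λ.

For λ = -2: rank(A + 2I) = 3, and the largest Jordan block has size 1 (the smallest k with rank((A + 2I)^k) = rank((A + 2I)^(k+1))).
For λ = 2: rank(A - 2I) = 2, and the largest Jordan block has size 2 (the smallest k with rank((A - 2I)^k) = rank((A - 2I)^(k+1))).

So m_A(x) = (x - 2)^2(x + 2).

m_A(x) = (x - 2)^2(x + 2)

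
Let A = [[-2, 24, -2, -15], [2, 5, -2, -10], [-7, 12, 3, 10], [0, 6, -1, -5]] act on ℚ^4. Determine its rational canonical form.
The invariant factors of A (the non-unit diagonal entries of the Smith normal form of xI - A over ℚ[x]) are (x - 1)(x^3 + x + 5), each dividing the next. The characteristic polynomial is their product, (x - 1)(x^3 + x + 5).

The rational canonical form is the block-diagonal matrix of companion matrices C(f_i):
R = [[0, 0, 0, 5], [1, 0, 0, -4], [0, 1, 0, -1], [0, 0, 1, 1]].

Note the characteristic polynomial does not split into linear factors over ℚ, so A has no Jordan form over ℚ; the rational canonical form exists over any field.

R = [[0, 0, 0, 5], [1, 0, 0, -4], [0, 1, 0, -1], [0, 0, 1, 1]]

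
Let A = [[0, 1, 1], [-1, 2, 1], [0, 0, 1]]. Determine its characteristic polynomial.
χ_A(x) = (x - 1)^3

xI - A = [[x, -1, -1], [1, x - 2, -1], [0, 0, x - 1]].

Expanding det(xI - A) along the first row:
det(xI - A) = + (x)·det([[x - 2, -1], [0, x - 1]]) - (-1)·det([[1, -1], [0, x - 1]]) + (-1)·det([[1, x - 2], [0, 0]]).

Evaluating gives χ_A(x) = x^3 - 3x^2 + 3x - 1 = (x - 1)^3.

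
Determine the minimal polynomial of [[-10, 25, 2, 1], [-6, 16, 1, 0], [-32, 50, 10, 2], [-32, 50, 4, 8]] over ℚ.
The characteristic polynomial factors as (x - 6)^4. The minimal polynomial is ∏(x - λ)^{k_λ} where k_λ is the size of the largest Jordan block at λ.

For λ = 6: rank(A - 6I) = 2, and the largest Jordan block has size 3 (the smallest k with rank((A - 6I)^k) = rank((A - 6I)^(k+1))).

So m_A(x) = (x - 6)^3.

m_A(x) = (x - 6)^3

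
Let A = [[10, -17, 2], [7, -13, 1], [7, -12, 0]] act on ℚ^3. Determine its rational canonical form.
R = [[0, 0, 15], [1, 0, 13], [0, 1, -3]]

The invariant factors of A (the non-unit diagonal entries of the Smith normal form of xI - A over ℚ[x]) are (x - 3)(x + 1)(x + 5), each dividing the next. The characteristic polynomial is their product, (x - 3)(x + 1)(x + 5).

The rational canonical form is the block-diagonal matrix of companion matrices C(f_i):
R = [[0, 0, 15], [1, 0, 13], [0, 1, -3]].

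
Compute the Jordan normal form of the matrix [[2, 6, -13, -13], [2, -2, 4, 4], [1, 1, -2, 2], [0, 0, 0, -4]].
The characteristic polynomial is det(xI - A) = (x - 1)^2(x + 4)^2, so the eigenvalues are -4 (algebraic multiplicity 2), 1 (algebraic multiplicity 2).

For λ = -4: rank(A + 4I) = 2. The eigenspace has dimension 4 - 2 = 2, so there are 2 Jordan blocks; the rank sequence gives block sizes [1, 1].

For λ = 1: rank(A - I) = 3, rank((A - I)^2) = 2. The eigenspace has dimension 4 - 3 = 1, so there is 1 Jordan block; the rank sequence gives block sizes [2].

Assembling the blocks gives the Jordan form J above.

J = [[-4, 0, 0, 0], [0, -4, 0, 0], [0, 0, 1, 1], [0, 0, 0, 1]]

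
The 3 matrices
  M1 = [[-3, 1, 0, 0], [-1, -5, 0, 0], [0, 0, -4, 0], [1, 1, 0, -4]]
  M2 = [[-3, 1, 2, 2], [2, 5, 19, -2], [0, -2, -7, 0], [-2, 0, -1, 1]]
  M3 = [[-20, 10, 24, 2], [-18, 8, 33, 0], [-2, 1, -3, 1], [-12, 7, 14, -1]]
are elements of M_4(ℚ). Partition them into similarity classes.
3 classes: {M1}, {M2}, {M3}

Characteristic polynomials: χ_{M1} = (x + 4)^4, χ_{M2} = (x + 1)^4, χ_{M3} = (x + 4)^4.

{M1}: invariant factors x + 4, x + 4, (x + 4)^2.

{M2}: invariant factors x + 1, (x + 1)^3.

{M3}: invariant factors x + 4, (x + 4)^3.

Matrices are similar if and only if their invariant-factor lists agree; the partition into similarity classes is {M1}, {M2}, {M3}.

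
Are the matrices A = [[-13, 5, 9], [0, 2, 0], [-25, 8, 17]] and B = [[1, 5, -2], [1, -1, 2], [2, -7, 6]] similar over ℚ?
Two matrices over a field are similar if and only if they have the same invariant factors.

Both A and B have characteristic polynomial (x - 2)^3 and minimal polynomial (x - 2)^3. Computing further, both have invariant factors (x - 2)^3. Hence A and B are similar.

Yes.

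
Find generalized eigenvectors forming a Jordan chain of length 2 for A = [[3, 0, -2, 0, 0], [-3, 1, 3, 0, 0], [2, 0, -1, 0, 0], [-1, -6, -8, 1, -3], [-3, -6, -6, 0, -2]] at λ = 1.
v_1 = [[0, -1, 1, -1, 0]]^T, v_2 = [[-2, 3, -2, -2, 0]]^T

We seek v_1 ∈ ker((A - I)^2) \ ker(A - I), then set v_{i+1} = (A - I) v_i.

One such chain is v_1 = [[0, -1, 1, -1, 0]]^T, v_2 = [[-2, 3, -2, -2, 0]]^T. Check: (A - I) v_2 = [[0, 0, 0, 0, 0]]^T = 0.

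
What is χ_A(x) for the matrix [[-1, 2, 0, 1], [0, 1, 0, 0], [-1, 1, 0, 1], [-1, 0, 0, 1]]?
χ_A(x) = x^3(x - 1)

xI - A = [[x + 1, -2, 0, -1], [0, x - 1, 0, 0], [1, -1, x, -1], [1, 0, 0, x - 1]].

Expanding det(xI - A) along the first row:
det(xI - A) = + (x + 1)·det([[x - 1, 0, 0], [-1, x, -1], [0, 0, x - 1]]) - (-2)·det([[0, 0, 0], [1, x, -1], [1, 0, x - 1]]) + (0)·det([[0, x - 1, 0], [1, -1, -1], [1, 0, x - 1]]) - (-1)·det([[0, x - 1, 0], [1, -1, x], [1, 0, 0]]).

Evaluating gives χ_A(x) = x^4 - x^3 = x^3(x - 1).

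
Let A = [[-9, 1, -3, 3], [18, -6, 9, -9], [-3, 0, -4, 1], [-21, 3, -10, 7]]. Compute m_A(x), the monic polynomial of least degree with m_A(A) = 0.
m_A(x) = (x + 3)^2

The characteristic polynomial factors as (x + 3)^4. The minimal polynomial is ∏(x - λ)^{k_λ} where k_λ is the size of the largest Jordan block at λ.

For λ = -3: rank(A + 3I) = 2, and the largest Jordan block has size 2 (the smallest k with rank((A + 3I)^k) = rank((A + 3I)^(k+1))).

So m_A(x) = (x + 3)^2.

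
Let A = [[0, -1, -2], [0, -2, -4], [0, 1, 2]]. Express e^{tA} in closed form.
e^{tA} = [[1, -t, -2*t], [0, 1 - 2*t, -4*t], [0, t, 2*t + 1]]

A has Jordan form J = [[0, 1, 0], [0, 0, 0], [0, 0, 0]] with A = PJP^{-1}, so e^{tA} = P e^{tJ} P^{-1}.

For a Jordan block J_k(λ), e^{tJ_k(λ)} = e^{λt} · (I + tN + t^2 N^2/2! + ... + t^{k-1} N^{k-1}/(k-1)!) where N is the nilpotent superdiagonal part.

Assembling the blocks and conjugating back gives the entries of e^{tA} as shown above.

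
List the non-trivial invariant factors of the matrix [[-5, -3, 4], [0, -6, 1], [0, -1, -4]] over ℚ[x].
The Jordan structure of A has elementary divisors (x + 5)^3. Arranging the block sizes at each eigenvalue in decreasing order and taking row products gives the invariant factors.

Invariant factors (smallest first, each dividing the next): (x + 5)^3.

Check: the last factor (x + 5)^3 is the minimal polynomial, and the product (x + 5)^3 is the characteristic polynomial.

(x + 5)^3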